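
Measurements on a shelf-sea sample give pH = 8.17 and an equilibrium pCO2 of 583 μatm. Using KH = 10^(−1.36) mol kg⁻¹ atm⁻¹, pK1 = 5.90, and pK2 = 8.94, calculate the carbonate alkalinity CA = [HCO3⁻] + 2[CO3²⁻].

CA = 6.35 mmol/kg

[CO2*] = KH · pCO2 = 10^(−1.36) × 583×10^-6 = 2.545×10^-5 mol/kg
α₀ = 1/(1 + K1/[H⁺] + K1K2/[H⁺]²) = 1/(1 + 10^+2.27 + 10^+1.50) = 0.004570
DIC = [CO2*]/α₀ = 2.545×10^-5 / 0.004570 = 5.569 mmol/kg
CA = (α₁ + 2α₂)·DIC = (0.8509 + 2×0.1445) × 5.569 = 6.35 mmol/kg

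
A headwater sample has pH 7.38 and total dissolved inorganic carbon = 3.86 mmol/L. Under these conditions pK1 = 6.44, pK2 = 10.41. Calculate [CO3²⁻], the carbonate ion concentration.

α₂ = 1 / (1 + [H⁺]/K2 + [H⁺]²/(K1K2)) = 1 / (1 + 10^+3.03 + 10^+2.09)
   = 1 / (1 + 1071.5 + 123.03) = 1/1195.5 = 0.0008364
[CO3²⁻] = α₂ × DIC = 0.0008364 × 3.86 = 0.00323 mmol/L = 3.23 μmol/L

[CO3²⁻] = 3.23 μmol/L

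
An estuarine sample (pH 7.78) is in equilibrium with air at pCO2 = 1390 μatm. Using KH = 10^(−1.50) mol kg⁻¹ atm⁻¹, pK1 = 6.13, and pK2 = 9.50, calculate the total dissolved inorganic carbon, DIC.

DIC = 2.04 mmol/kg

[CO2*] = KH · pCO2 = 10^(−1.50) × 1390×10^-6 = 4.396×10^-5 mol/kg
α₀ = 1/(1 + K1/[H⁺] + K1K2/[H⁺]²) = 1/(1 + 10^+1.65 + 10^-0.07) = 0.02150
DIC = [CO2*]/α₀ = 4.396×10^-5 / 0.02150 = 2.04 mmol/kg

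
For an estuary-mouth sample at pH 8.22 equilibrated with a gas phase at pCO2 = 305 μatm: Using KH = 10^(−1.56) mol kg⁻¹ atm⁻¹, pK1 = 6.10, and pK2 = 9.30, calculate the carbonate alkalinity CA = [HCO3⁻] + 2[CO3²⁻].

CA = 1.29 mmol/kg

[CO2*] = KH · pCO2 = 10^(−1.56) × 305×10^-6 = 8.400×10^-6 mol/kg
α₀ = 1/(1 + K1/[H⁺] + K1K2/[H⁺]²) = 1/(1 + 10^+2.12 + 10^+1.04) = 0.006955
DIC = [CO2*]/α₀ = 8.400×10^-6 / 0.006955 = 1.208 mmol/kg
CA = (α₁ + 2α₂)·DIC = (0.9168 + 2×0.07626) × 1.208 = 1.29 mmol/kg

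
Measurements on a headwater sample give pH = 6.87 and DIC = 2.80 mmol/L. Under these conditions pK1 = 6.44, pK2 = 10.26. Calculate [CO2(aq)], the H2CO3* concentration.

α₀ = 1 / (1 + K1/[H⁺] + K1K2/[H⁺]²) = 1 / (1 + 10^+0.43 + 10^-2.96)
   = 1 / (1 + 2.6915 + 0.0010965) = 1/3.6926 = 0.2708
[CO2*] = α₀ × DIC = 0.2708 × 2.80 = 0.758 mmol/L

[CO2*] = 0.758 mmol/L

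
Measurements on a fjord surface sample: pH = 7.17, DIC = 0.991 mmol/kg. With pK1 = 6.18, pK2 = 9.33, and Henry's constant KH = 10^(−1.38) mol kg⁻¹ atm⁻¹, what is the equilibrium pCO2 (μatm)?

α₀ = 1 / (1 + K1/[H⁺] + K1K2/[H⁺]²) = 1 / (1 + 10^+0.99 + 10^-1.17)
   = 1 / (1 + 9.7724 + 0.067608) = 1/10.840 = 0.09225
[CO2*] = α₀ × DIC = 0.09225 × 0.991 = 0.09142 mmol/kg
pCO2 = [CO2*]/KH = 9.142×10^-5 / 4.169×10^-2 = 2190 μatm

pCO2 = 2190 μatm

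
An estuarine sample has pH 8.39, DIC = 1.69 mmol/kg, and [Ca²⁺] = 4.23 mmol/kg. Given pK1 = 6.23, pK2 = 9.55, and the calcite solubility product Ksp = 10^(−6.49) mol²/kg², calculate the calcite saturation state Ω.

Ω = 1.42

α₂ = 1 / (1 + [H⁺]/K2 + [H⁺]²/(K1K2)) = 1 / (1 + 10^+1.16 + 10^-1.00)
   = 1 / (1 + 14.454 + 0.10000) = 1/15.554 = 0.06429
[CO3²⁻] = α₂ × DIC = 0.06429 × 1.69 = 0.1087 mmol/kg
Ksp = 10^(−6.49) = 3.236×10^-7
Ω = [Ca²⁺][CO3²⁻]/Ksp = (4.23×10^-3)(1.087×10^-4) / 3.236×10^-7 = 1.42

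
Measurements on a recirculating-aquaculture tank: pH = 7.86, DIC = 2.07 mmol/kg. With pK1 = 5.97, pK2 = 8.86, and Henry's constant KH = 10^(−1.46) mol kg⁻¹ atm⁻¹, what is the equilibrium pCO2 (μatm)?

pCO2 = 691 μatm

α₀ = 1 / (1 + K1/[H⁺] + K1K2/[H⁺]²) = 1 / (1 + 10^+1.89 + 10^+0.89)
   = 1 / (1 + 77.625 + 7.7625) = 1/86.387 = 0.01158
[CO2*] = α₀ × DIC = 0.01158 × 2.07 = 0.02396 mmol/kg
pCO2 = [CO2*]/KH = 2.396×10^-5 / 3.467×10^-2 = 691 μatm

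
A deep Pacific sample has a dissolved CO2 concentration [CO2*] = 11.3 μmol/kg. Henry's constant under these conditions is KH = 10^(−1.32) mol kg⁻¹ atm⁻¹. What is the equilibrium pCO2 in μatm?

KH = 10^(−1.32) = 4.786×10^-2 mol kg⁻¹ atm⁻¹
pCO2 = [CO2*]/KH = 11.3×10^-6 / 4.786×10^-2 = 2.36×10^-4 atm = 236 μatm

pCO2 = 236 μatm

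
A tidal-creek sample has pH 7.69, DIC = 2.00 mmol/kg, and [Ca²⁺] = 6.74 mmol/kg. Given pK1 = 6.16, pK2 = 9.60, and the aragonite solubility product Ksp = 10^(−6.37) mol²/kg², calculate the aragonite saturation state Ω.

Ω = 0.373

α₂ = 1 / (1 + [H⁺]/K2 + [H⁺]²/(K1K2)) = 1 / (1 + 10^+1.91 + 10^+0.38)
   = 1 / (1 + 81.283 + 2.3988) = 1/84.682 = 0.01181
[CO3²⁻] = α₂ × DIC = 0.01181 × 2.00 = 0.02362 mmol/kg
Ksp = 10^(−6.37) = 4.266×10^-7
Ω = [Ca²⁺][CO3²⁻]/Ksp = (6.74×10^-3)(2.362×10^-5) / 4.266×10^-7 = 0.373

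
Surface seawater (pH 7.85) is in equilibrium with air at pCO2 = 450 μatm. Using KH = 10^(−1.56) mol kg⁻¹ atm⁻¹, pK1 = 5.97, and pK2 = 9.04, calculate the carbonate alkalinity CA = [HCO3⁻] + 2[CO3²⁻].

[CO2*] = KH · pCO2 = 10^(−1.56) × 450×10^-6 = 1.239×10^-5 mol/kg
α₀ = 1/(1 + K1/[H⁺] + K1K2/[H⁺]²) = 1/(1 + 10^+1.88 + 10^+0.69) = 0.01223
DIC = [CO2*]/α₀ = 1.239×10^-5 / 0.01223 = 1.013 mmol/kg
CA = (α₁ + 2α₂)·DIC = (0.9279 + 2×0.05991) × 1.013 = 1.06 mmol/kg

CA = 1.06 mmol/kg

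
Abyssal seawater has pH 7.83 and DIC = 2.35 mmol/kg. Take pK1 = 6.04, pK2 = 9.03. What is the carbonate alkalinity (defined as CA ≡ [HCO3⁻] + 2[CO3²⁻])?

CA = 2.45 mmol/kg

CA = [HCO3⁻] + 2[CO3²⁻] = (α₁ + 2α₂)·DIC
At pH 7.83: [H⁺]/K1 = 10^-1.79 = 0.016218, K2/[H⁺] = 10^-1.20 = 0.063096
α₁ = 1/(1 + 0.016218 + 0.063096) = 1/1.0793 = 0.9265; α₂ = α₁·K2/[H⁺] = 0.05846
α₁ + 2α₂ = 1.0434
CA = 1.0434 × 2.35 = 2.45 mmol/kg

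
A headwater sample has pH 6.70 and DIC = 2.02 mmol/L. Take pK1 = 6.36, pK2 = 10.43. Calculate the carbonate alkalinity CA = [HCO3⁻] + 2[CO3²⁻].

CA = [HCO3⁻] + 2[CO3²⁻] = (α₁ + 2α₂)·DIC
At pH 6.70: [H⁺]/K1 = 10^-0.34 = 0.45709, K2/[H⁺] = 10^-3.73 = 0.00018621
α₁ = 1/(1 + 0.45709 + 0.00018621) = 1/1.4573 = 0.6862; α₂ = α₁·K2/[H⁺] = 0.0001278
α₁ + 2α₂ = 0.6865
CA = 0.6865 × 2.02 = 1.39 mmol/L

CA = 1.39 mmol/L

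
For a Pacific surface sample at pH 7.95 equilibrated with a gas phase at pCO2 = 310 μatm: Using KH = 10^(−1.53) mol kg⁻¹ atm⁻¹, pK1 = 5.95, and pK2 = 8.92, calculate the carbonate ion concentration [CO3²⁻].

[CO3²⁻] = 0.0980 mmol/kg

[CO2*] = KH · pCO2 = 10^(−1.53) × 310×10^-6 = 9.149×10^-6 mol/kg
α₀ = 1/(1 + K1/[H⁺] + K1K2/[H⁺]²) = 1/(1 + 10^+2.00 + 10^+1.03) = 0.008951
DIC = [CO2*]/α₀ = 9.149×10^-6 / 0.008951 = 1.022 mmol/kg
[CO3²⁻] = α₂·DIC; α₂ = 0.09592, so [CO3²⁻] = 0.09592 × 1.022 = 0.0980 mmol/kg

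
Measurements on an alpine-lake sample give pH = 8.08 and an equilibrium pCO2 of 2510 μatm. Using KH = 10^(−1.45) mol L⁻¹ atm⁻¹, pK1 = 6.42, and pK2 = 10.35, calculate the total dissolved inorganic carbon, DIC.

DIC = 4.18 mmol/L

[CO2*] = KH · pCO2 = 10^(−1.45) × 2510×10^-6 = 8.906×10^-5 mol/L
α₀ = 1/(1 + K1/[H⁺] + K1K2/[H⁺]²) = 1/(1 + 10^+1.66 + 10^-0.61) = 0.02130
DIC = [CO2*]/α₀ = 8.906×10^-5 / 0.02130 = 4.18 mmol/L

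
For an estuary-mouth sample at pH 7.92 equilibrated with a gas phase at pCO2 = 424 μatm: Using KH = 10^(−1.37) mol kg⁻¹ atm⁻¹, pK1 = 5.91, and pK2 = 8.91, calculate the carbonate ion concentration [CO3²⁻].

[CO2*] = KH · pCO2 = 10^(−1.37) × 424×10^-6 = 1.809×10^-5 mol/kg
α₀ = 1/(1 + K1/[H⁺] + K1K2/[H⁺]²) = 1/(1 + 10^+2.01 + 10^+1.02) = 0.008787
DIC = [CO2*]/α₀ = 1.809×10^-5 / 0.008787 = 2.058 mmol/kg
[CO3²⁻] = α₂·DIC; α₂ = 0.09201, so [CO3²⁻] = 0.09201 × 2.058 = 0.189 mmol/kg

[CO3²⁻] = 0.189 mmol/kg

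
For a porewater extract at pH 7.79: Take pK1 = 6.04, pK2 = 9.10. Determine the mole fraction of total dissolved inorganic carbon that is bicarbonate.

α₁ = 0.937

α₁ = 1 / (1 + [H⁺]/K1 + K2/[H⁺]) = 1 / (1 + 10^-1.75 + 10^-1.31)
   = 1 / (1 + 0.017783 + 0.048978) = 1/1.0668 = 0.9374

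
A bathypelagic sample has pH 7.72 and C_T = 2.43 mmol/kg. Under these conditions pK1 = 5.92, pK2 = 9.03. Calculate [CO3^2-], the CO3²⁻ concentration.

[CO3²⁻] = 0.112 mmol/kg

α₂ = 1 / (1 + [H⁺]/K2 + [H⁺]²/(K1K2)) = 1 / (1 + 10^+1.31 + 10^-0.49)
   = 1 / (1 + 20.417 + 0.32359) = 1/21.741 = 0.04600
[CO3²⁻] = α₂ × DIC = 0.04600 × 2.43 = 0.112 mmol/kg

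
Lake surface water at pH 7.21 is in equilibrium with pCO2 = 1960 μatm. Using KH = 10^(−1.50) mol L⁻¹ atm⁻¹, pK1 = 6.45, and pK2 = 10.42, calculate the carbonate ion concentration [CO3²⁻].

[CO3²⁻] = 0.220 μmol/L

[CO2*] = KH · pCO2 = 10^(−1.50) × 1960×10^-6 = 6.198×10^-5 mol/L
α₀ = 1/(1 + K1/[H⁺] + K1K2/[H⁺]²) = 1/(1 + 10^+0.76 + 10^-2.45) = 0.1480
DIC = [CO2*]/α₀ = 6.198×10^-5 / 0.1480 = 0.4189 mmol/L
[CO3²⁻] = α₂·DIC; α₂ = 0.0005250, so [CO3²⁻] = 0.0005250 × 0.4189 = 0.000220 mmol/L = 0.220 μmol/L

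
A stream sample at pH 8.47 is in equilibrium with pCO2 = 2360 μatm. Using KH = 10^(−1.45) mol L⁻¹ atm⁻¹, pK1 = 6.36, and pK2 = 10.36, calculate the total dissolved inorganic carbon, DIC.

[CO2*] = KH · pCO2 = 10^(−1.45) × 2360×10^-6 = 8.374×10^-5 mol/L
α₀ = 1/(1 + K1/[H⁺] + K1K2/[H⁺]²) = 1/(1 + 10^+2.11 + 10^+0.22) = 0.007605
DIC = [CO2*]/α₀ = 8.374×10^-5 / 0.007605 = 11.0 mmol/L

DIC = 11.0 mmol/L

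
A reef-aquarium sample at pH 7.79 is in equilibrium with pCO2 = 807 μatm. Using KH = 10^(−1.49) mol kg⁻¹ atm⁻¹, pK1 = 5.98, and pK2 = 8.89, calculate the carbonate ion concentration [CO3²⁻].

[CO3²⁻] = 0.134 mmol/kg

[CO2*] = KH · pCO2 = 10^(−1.49) × 807×10^-6 = 2.611×10^-5 mol/kg
α₀ = 1/(1 + K1/[H⁺] + K1K2/[H⁺]²) = 1/(1 + 10^+1.81 + 10^+0.71) = 0.01415
DIC = [CO2*]/α₀ = 2.611×10^-5 / 0.01415 = 1.846 mmol/kg
[CO3²⁻] = α₂·DIC; α₂ = 0.07255, so [CO3²⁻] = 0.07255 × 1.846 = 0.134 mmol/kg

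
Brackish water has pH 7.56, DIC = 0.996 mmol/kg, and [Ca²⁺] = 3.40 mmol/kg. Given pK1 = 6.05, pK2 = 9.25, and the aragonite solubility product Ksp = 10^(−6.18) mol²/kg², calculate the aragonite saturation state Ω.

α₂ = 1 / (1 + [H⁺]/K2 + [H⁺]²/(K1K2)) = 1 / (1 + 10^+1.69 + 10^+0.18)
   = 1 / (1 + 48.978 + 1.5136) = 1/51.491 = 0.01942
[CO3²⁻] = α₂ × DIC = 0.01942 × 0.996 = 0.01934 mmol/kg = 19.34 μmol/kg
Ksp = 10^(−6.18) = 6.607×10^-7
Ω = [Ca²⁺][CO3²⁻]/Ksp = (3.40×10^-3)(1.934×10^-5) / 6.607×10^-7 = 0.0995

Ω = 0.0995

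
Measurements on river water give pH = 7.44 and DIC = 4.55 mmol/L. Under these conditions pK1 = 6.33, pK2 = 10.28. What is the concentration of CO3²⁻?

[CO3²⁻] = 6.09 μmol/L

α₂ = 1 / (1 + [H⁺]/K2 + [H⁺]²/(K1K2)) = 1 / (1 + 10^+2.84 + 10^+1.73)
   = 1 / (1 + 691.83 + 53.703) = 1/746.53 = 0.001340
[CO3²⁻] = α₂ × DIC = 0.001340 × 4.55 = 0.00609 mmol/L = 6.09 μmol/L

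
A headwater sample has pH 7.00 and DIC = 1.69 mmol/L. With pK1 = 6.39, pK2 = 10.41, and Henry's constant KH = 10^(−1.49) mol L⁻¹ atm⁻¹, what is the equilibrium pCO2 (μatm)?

α₀ = 1 / (1 + K1/[H⁺] + K1K2/[H⁺]²) = 1 / (1 + 10^+0.61 + 10^-2.80)
   = 1 / (1 + 4.0738 + 0.0015849) = 1/5.0754 = 0.1970
[CO2*] = α₀ × DIC = 0.1970 × 1.69 = 0.3330 mmol/L
pCO2 = [CO2*]/KH = 3.330×10^-4 / 3.236×10^-2 = 1.03×10^4 μatm

pCO2 = 1.03×10^4 μatm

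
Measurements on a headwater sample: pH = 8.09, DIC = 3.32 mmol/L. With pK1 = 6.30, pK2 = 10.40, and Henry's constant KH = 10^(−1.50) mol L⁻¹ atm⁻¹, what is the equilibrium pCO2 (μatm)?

α₀ = 1 / (1 + K1/[H⁺] + K1K2/[H⁺]²) = 1 / (1 + 10^+1.79 + 10^-0.52)
   = 1 / (1 + 61.660 + 0.30200) = 1/62.961 = 0.01588
[CO2*] = α₀ × DIC = 0.01588 × 3.32 = 0.05273 mmol/L
pCO2 = [CO2*]/KH = 5.273×10^-5 / 3.162×10^-2 = 1670 μatm

pCO2 = 1670 μatm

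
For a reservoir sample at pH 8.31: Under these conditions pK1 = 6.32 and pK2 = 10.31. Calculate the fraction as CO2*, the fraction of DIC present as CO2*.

α₀ = 0.0100

α₀ = 1 / (1 + K1/[H⁺] + K1K2/[H⁺]²) = 1 / (1 + 10^+1.99 + 10^-0.01)
   = 1 / (1 + 97.724 + 0.97724) = 1/99.701 = 0.01003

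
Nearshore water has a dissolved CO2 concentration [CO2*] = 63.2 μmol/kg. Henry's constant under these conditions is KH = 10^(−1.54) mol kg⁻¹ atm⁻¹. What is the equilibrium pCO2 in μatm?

KH = 10^(−1.54) = 2.884×10^-2 mol kg⁻¹ atm⁻¹
pCO2 = [CO2*]/KH = 63.2×10^-6 / 2.884×10^-2 = 2.19×10^-3 atm = 2190 μatm

pCO2 = 2190 μatm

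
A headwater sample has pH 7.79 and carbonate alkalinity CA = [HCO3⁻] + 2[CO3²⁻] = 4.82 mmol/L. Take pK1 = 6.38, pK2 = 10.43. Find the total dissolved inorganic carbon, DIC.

DIC = 5.00 mmol/L

CA = [HCO3⁻] + 2[CO3²⁻] = (α₁ + 2α₂)·DIC
At pH 7.79: [H⁺]/K1 = 10^-1.41 = 0.038905, K2/[H⁺] = 10^-2.64 = 0.0022909
α₁ = 1/(1 + 0.038905 + 0.0022909) = 1/1.0412 = 0.9604; α₂ = α₁·K2/[H⁺] = 0.002200
α₁ + 2α₂ = 0.9648
DIC = CA / (α₁ + 2α₂) = 4.82 / 0.9648 = 5.00 mmol/L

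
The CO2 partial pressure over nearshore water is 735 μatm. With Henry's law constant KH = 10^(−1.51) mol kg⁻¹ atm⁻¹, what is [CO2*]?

[CO2*] = 22.7 μmol/kg

KH = 10^(−1.51) = 3.090×10^-2 mol kg⁻¹ atm⁻¹
[CO2*] = KH · pCO2 = 3.090×10^-2 × 735×10^-6 atm = 2.27×10^-5 mol/kg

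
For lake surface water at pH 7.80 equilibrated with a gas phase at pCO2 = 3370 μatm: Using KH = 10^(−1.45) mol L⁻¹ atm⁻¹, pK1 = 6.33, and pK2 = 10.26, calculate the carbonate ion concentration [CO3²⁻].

[CO3²⁻] = 12.2 μmol/L

[CO2*] = KH · pCO2 = 10^(−1.45) × 3370×10^-6 = 1.196×10^-4 mol/L
α₀ = 1/(1 + K1/[H⁺] + K1K2/[H⁺]²) = 1/(1 + 10^+1.47 + 10^-0.99) = 0.03266
DIC = [CO2*]/α₀ = 1.196×10^-4 / 0.03266 = 3.661 mmol/L
[CO3²⁻] = α₂·DIC; α₂ = 0.003343, so [CO3²⁻] = 0.003343 × 3.661 = 0.0122 mmol/L = 12.2 μmol/L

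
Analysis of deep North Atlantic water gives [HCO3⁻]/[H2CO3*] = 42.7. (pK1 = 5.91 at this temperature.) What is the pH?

From K1 = [H⁺][HCO3⁻]/[H2CO3*]:  pH = pK1 + log₁₀([HCO3⁻]/[H2CO3*])
log₁₀(42.7) = +1.630
pH = 5.91 + (+1.630) = 7.54

pH = 7.54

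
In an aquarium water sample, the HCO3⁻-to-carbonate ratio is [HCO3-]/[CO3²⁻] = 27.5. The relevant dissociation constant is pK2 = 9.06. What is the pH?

pH = 7.62

From K2 = [H⁺][CO3²⁻]/[HCO3-]:  pH = pK2 − log₁₀([HCO3-]/[CO3²⁻])
log₁₀(27.5) = +1.439
pH = 9.06 − (+1.439) = 7.62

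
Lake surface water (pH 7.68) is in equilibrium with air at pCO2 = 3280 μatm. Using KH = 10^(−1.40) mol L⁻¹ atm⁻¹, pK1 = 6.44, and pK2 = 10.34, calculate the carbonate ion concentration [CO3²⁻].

[CO2*] = KH · pCO2 = 10^(−1.40) × 3280×10^-6 = 1.306×10^-4 mol/L
α₀ = 1/(1 + K1/[H⁺] + K1K2/[H⁺]²) = 1/(1 + 10^+1.24 + 10^-1.42) = 0.05430
DIC = [CO2*]/α₀ = 1.306×10^-4 / 0.05430 = 2.405 mmol/L
[CO3²⁻] = α₂·DIC; α₂ = 0.002064, so [CO3²⁻] = 0.002064 × 2.405 = 0.00496 mmol/L = 4.96 μmol/L

[CO3²⁻] = 4.96 μmol/L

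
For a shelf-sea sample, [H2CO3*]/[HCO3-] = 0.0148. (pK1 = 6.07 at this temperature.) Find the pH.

From K1 = [H⁺][HCO3-]/[H2CO3*]:  pH = pK1 − log₁₀([H2CO3*]/[HCO3-])
log₁₀(0.0148) = -1.830
pH = 6.07 − (-1.830) = 7.90

pH = 7.90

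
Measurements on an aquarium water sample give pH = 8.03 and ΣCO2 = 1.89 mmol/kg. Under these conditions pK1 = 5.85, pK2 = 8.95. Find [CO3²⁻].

α₂ = 1 / (1 + [H⁺]/K2 + [H⁺]²/(K1K2)) = 1 / (1 + 10^+0.92 + 10^-1.26)
   = 1 / (1 + 8.3176 + 0.054954) = 1/9.3726 = 0.1067
[CO3²⁻] = α₂ × DIC = 0.1067 × 1.89 = 0.202 mmol/kg

[CO3²⁻] = 0.202 mmol/kg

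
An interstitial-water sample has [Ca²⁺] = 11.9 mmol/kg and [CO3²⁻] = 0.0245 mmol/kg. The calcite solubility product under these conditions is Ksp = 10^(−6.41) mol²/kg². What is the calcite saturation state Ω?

Ω = 0.749

Ksp = 10^(−6.41) = 3.890×10^-7
Ω = [Ca²⁺][CO3²⁻]/Ksp = (11.9×10^-3)(0.0245×10^-3) / 3.890×10^-7 = 0.749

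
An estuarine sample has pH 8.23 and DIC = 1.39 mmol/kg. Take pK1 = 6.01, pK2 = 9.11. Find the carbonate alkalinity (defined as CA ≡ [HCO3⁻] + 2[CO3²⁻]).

CA = [HCO3⁻] + 2[CO3²⁻] = (α₁ + 2α₂)·DIC
At pH 8.23: [H⁺]/K1 = 10^-2.22 = 0.0060256, K2/[H⁺] = 10^-0.88 = 0.13183
α₁ = 1/(1 + 0.0060256 + 0.13183) = 1/1.1379 = 0.8788; α₂ = α₁·K2/[H⁺] = 0.1159
α₁ + 2α₂ = 1.1106
CA = 1.1106 × 1.39 = 1.54 mmol/kg

CA = 1.54 mmol/kg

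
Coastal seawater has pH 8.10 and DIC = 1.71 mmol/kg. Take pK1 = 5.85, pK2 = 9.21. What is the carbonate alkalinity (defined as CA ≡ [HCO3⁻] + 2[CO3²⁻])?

CA = 1.82 mmol/kg

CA = [HCO3⁻] + 2[CO3²⁻] = (α₁ + 2α₂)·DIC
At pH 8.10: [H⁺]/K1 = 10^-2.25 = 0.0056234, K2/[H⁺] = 10^-1.11 = 0.077625
α₁ = 1/(1 + 0.0056234 + 0.077625) = 1/1.0832 = 0.9231; α₂ = α₁·K2/[H⁺] = 0.07166
α₁ + 2α₂ = 1.0665
CA = 1.0665 × 1.71 = 1.82 mmol/kg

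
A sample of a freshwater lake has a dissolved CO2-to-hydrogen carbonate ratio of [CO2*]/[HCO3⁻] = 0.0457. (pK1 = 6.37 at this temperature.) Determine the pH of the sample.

From K1 = [H⁺][HCO3⁻]/[CO2*]:  pH = pK1 − log₁₀([CO2*]/[HCO3⁻])
log₁₀(0.0457) = -1.340
pH = 6.37 − (-1.340) = 7.71

pH = 7.71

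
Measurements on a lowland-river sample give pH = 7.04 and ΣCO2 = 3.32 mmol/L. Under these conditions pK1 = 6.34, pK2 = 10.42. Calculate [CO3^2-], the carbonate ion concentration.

[CO3²⁻] = 1.15 μmol/L

α₂ = 1 / (1 + [H⁺]/K2 + [H⁺]²/(K1K2)) = 1 / (1 + 10^+3.38 + 10^+2.68)
   = 1 / (1 + 2398.8 + 478.63) = 1/2878.5 = 0.0003474
[CO3²⁻] = α₂ × DIC = 0.0003474 × 3.32 = 0.00115 mmol/L = 1.15 μmol/L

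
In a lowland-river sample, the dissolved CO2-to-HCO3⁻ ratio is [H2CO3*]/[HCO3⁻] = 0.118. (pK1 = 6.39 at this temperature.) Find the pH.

pH = 7.32

From K1 = [H⁺][HCO3⁻]/[H2CO3*]:  pH = pK1 − log₁₀([H2CO3*]/[HCO3⁻])
log₁₀(0.118) = -0.928
pH = 6.39 − (-0.928) = 7.32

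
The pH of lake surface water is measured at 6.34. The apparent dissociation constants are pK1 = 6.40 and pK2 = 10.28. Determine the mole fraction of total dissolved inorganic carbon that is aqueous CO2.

α₀ = 1 / (1 + K1/[H⁺] + K1K2/[H⁺]²) = 1 / (1 + 10^-0.06 + 10^-4.00)
   = 1 / (1 + 0.87096 + 0.00010000) = 1/1.8711 = 0.5345

α₀ = 0.534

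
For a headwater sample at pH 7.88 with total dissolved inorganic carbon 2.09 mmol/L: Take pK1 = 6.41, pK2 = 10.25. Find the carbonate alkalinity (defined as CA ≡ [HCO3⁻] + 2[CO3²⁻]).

CA = [HCO3⁻] + 2[CO3²⁻] = (α₁ + 2α₂)·DIC
At pH 7.88: [H⁺]/K1 = 10^-1.47 = 0.033884, K2/[H⁺] = 10^-2.37 = 0.0042658
α₁ = 1/(1 + 0.033884 + 0.0042658) = 1/1.0382 = 0.9633; α₂ = α₁·K2/[H⁺] = 0.004109
α₁ + 2α₂ = 0.9715
CA = 0.9715 × 2.09 = 2.03 mmol/L

CA = 2.03 mmol/L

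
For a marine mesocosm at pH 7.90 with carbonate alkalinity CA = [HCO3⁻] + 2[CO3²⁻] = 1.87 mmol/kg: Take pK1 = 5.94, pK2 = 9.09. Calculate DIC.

DIC = 1.78 mmol/kg

CA = [HCO3⁻] + 2[CO3²⁻] = (α₁ + 2α₂)·DIC
At pH 7.90: [H⁺]/K1 = 10^-1.96 = 0.010965, K2/[H⁺] = 10^-1.19 = 0.064565
α₁ = 1/(1 + 0.010965 + 0.064565) = 1/1.0755 = 0.9298; α₂ = α₁·K2/[H⁺] = 0.06003
α₁ + 2α₂ = 1.0498
DIC = CA / (α₁ + 2α₂) = 1.87 / 1.0498 = 1.78 mmol/kg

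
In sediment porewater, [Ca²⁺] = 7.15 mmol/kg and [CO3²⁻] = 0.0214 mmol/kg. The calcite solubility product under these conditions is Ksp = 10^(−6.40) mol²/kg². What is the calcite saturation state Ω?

Ksp = 10^(−6.40) = 3.981×10^-7
Ω = [Ca²⁺][CO3²⁻]/Ksp = (7.15×10^-3)(0.0214×10^-3) / 3.981×10^-7 = 0.384

Ω = 0.384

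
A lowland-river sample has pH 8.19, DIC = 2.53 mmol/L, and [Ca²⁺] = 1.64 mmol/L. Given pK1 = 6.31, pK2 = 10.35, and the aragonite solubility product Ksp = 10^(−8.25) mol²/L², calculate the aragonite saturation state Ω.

α₂ = 1 / (1 + [H⁺]/K2 + [H⁺]²/(K1K2)) = 1 / (1 + 10^+2.16 + 10^+0.28)
   = 1 / (1 + 144.54 + 1.9055) = 1/147.45 = 0.006782
[CO3²⁻] = α₂ × DIC = 0.006782 × 2.53 = 0.01716 mmol/L = 17.16 μmol/L
Ksp = 10^(−8.25) = 5.623×10^-9
Ω = [Ca²⁺][CO3²⁻]/Ksp = (1.64×10^-3)(1.716×10^-5) / 5.623×10^-9 = 5.00

Ω = 5.00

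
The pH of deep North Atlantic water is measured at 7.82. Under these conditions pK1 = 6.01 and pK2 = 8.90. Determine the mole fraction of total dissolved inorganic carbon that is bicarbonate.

α₁ = 0.910

α₁ = 1 / (1 + [H⁺]/K1 + K2/[H⁺]) = 1 / (1 + 10^-1.81 + 10^-1.08)
   = 1 / (1 + 0.015488 + 0.083176) = 1/1.0987 = 0.9102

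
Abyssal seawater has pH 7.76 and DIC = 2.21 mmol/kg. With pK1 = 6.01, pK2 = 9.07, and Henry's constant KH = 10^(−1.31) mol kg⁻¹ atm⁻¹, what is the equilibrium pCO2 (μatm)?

pCO2 = 752 μatm

α₀ = 1 / (1 + K1/[H⁺] + K1K2/[H⁺]²) = 1 / (1 + 10^+1.75 + 10^+0.44)
   = 1 / (1 + 56.234 + 2.7542) = 1/59.988 = 0.01667
[CO2*] = α₀ × DIC = 0.01667 × 2.21 = 0.03684 mmol/kg
pCO2 = [CO2*]/KH = 3.684×10^-5 / 4.898×10^-2 = 752 μatm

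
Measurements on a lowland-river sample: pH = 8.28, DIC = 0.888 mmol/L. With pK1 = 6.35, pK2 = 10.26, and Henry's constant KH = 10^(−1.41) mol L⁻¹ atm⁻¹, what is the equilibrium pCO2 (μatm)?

pCO2 = 262 μatm

α₀ = 1 / (1 + K1/[H⁺] + K1K2/[H⁺]²) = 1 / (1 + 10^+1.93 + 10^-0.05)
   = 1 / (1 + 85.114 + 0.89125) = 1/87.005 = 0.01149
[CO2*] = α₀ × DIC = 0.01149 × 0.888 = 0.01021 mmol/L = 10.21 μmol/L
pCO2 = [CO2*]/KH = 1.021×10^-5 / 3.890×10^-2 = 262 μatm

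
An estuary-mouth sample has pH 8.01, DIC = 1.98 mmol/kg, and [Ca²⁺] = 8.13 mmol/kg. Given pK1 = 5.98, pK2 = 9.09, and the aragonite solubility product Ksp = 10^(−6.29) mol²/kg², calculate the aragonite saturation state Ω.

α₂ = 1 / (1 + [H⁺]/K2 + [H⁺]²/(K1K2)) = 1 / (1 + 10^+1.08 + 10^-0.95)
   = 1 / (1 + 12.023 + 0.11220) = 1/13.135 = 0.07613
[CO3²⁻] = α₂ × DIC = 0.07613 × 1.98 = 0.1507 mmol/kg
Ksp = 10^(−6.29) = 5.129×10^-7
Ω = [Ca²⁺][CO3²⁻]/Ksp = (8.13×10^-3)(1.507×10^-4) / 5.129×10^-7 = 2.39

Ω = 2.39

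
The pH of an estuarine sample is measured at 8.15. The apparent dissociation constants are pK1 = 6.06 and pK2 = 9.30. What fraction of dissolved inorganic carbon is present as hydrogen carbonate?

α₁ = 1 / (1 + [H⁺]/K1 + K2/[H⁺]) = 1 / (1 + 10^-2.09 + 10^-1.15)
   = 1 / (1 + 0.0081283 + 0.070795) = 1/1.0789 = 0.9269

α₁ = 0.927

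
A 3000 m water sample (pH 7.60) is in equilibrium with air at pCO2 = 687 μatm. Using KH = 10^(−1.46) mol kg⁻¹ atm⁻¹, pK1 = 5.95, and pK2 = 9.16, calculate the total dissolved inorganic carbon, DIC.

DIC = 1.12 mmol/kg

[CO2*] = KH · pCO2 = 10^(−1.46) × 687×10^-6 = 2.382×10^-5 mol/kg
α₀ = 1/(1 + K1/[H⁺] + K1K2/[H⁺]²) = 1/(1 + 10^+1.65 + 10^+0.09) = 0.02132
DIC = [CO2*]/α₀ = 2.382×10^-5 / 0.02132 = 1.12 mmol/kg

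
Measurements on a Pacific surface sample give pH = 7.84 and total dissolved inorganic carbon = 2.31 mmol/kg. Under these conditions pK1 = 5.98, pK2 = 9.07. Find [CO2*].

α₀ = 1 / (1 + K1/[H⁺] + K1K2/[H⁺]²) = 1 / (1 + 10^+1.86 + 10^+0.63)
   = 1 / (1 + 72.444 + 4.2658) = 1/77.709 = 0.01287
[CO2*] = α₀ × DIC = 0.01287 × 2.31 = 0.0297 mmol/kg

[CO2*] = 0.0297 mmol/kg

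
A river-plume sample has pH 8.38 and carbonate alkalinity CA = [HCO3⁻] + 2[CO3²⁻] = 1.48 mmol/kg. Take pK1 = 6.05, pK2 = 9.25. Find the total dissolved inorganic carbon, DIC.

CA = [HCO3⁻] + 2[CO3²⁻] = (α₁ + 2α₂)·DIC
At pH 8.38: [H⁺]/K1 = 10^-2.33 = 0.0046774, K2/[H⁺] = 10^-0.87 = 0.13490
α₁ = 1/(1 + 0.0046774 + 0.13490) = 1/1.1396 = 0.8775; α₂ = α₁·K2/[H⁺] = 0.1184
α₁ + 2α₂ = 1.1143
DIC = CA / (α₁ + 2α₂) = 1.48 / 1.1143 = 1.33 mmol/kg

DIC = 1.33 mmol/kg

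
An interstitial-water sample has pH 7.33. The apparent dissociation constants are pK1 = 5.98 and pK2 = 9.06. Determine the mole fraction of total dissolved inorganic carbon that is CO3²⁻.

α₂ = 1 / (1 + [H⁺]/K2 + [H⁺]²/(K1K2)) = 1 / (1 + 10^+1.73 + 10^+0.38)
   = 1 / (1 + 53.703 + 2.3988) = 1/57.102 = 0.01751

α₂ = 0.0175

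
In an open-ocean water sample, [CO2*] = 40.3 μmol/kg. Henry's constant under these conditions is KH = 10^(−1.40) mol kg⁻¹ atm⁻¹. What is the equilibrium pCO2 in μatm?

KH = 10^(−1.40) = 3.981×10^-2 mol kg⁻¹ atm⁻¹
pCO2 = [CO2*]/KH = 40.3×10^-6 / 3.981×10^-2 = 1.01×10^-3 atm = 1010 μatm

pCO2 = 1010 μatm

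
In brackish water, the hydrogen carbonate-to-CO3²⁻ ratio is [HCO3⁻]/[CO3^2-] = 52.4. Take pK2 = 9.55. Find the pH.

pH = 7.83

From K2 = [H⁺][CO3^2-]/[HCO3⁻]:  pH = pK2 − log₁₀([HCO3⁻]/[CO3^2-])
log₁₀(52.4) = +1.719
pH = 9.55 − (+1.719) = 7.83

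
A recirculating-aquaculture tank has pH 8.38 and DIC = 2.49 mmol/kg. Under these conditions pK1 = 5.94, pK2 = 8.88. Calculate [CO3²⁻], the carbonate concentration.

[CO3²⁻] = 0.597 mmol/kg

α₂ = 1 / (1 + [H⁺]/K2 + [H⁺]²/(K1K2)) = 1 / (1 + 10^+0.50 + 10^-1.94)
   = 1 / (1 + 3.1623 + 0.011482) = 1/4.1738 = 0.2396
[CO3²⁻] = α₂ × DIC = 0.2396 × 2.49 = 0.597 mmol/kg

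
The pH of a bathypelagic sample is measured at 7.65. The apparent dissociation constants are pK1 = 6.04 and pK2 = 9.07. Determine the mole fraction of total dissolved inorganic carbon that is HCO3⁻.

α₁ = 0.941

α₁ = 1 / (1 + [H⁺]/K1 + K2/[H⁺]) = 1 / (1 + 10^-1.61 + 10^-1.42)
   = 1 / (1 + 0.024547 + 0.038019) = 1/1.0626 = 0.9411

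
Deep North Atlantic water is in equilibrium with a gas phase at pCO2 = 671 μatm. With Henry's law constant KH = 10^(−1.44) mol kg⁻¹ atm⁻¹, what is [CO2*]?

KH = 10^(−1.44) = 3.631×10^-2 mol kg⁻¹ atm⁻¹
[CO2*] = KH · pCO2 = 3.631×10^-2 × 671×10^-6 atm = 2.44×10^-5 mol/kg

[CO2*] = 24.4 μmol/kg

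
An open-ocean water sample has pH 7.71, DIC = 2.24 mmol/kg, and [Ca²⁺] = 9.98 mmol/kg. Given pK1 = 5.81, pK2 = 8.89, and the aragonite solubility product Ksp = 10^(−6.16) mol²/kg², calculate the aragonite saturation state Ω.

Ω = 1.98

α₂ = 1 / (1 + [H⁺]/K2 + [H⁺]²/(K1K2)) = 1 / (1 + 10^+1.18 + 10^-0.72)
   = 1 / (1 + 15.136 + 0.19055) = 1/16.326 = 0.06125
[CO3²⁻] = α₂ × DIC = 0.06125 × 2.24 = 0.1372 mmol/kg
Ksp = 10^(−6.16) = 6.918×10^-7
Ω = [Ca²⁺][CO3²⁻]/Ksp = (9.98×10^-3)(1.372×10^-4) / 6.918×10^-7 = 1.98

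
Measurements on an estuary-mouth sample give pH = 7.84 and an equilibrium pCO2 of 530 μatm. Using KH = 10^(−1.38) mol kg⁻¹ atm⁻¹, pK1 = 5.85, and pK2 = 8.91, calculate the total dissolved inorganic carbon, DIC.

[CO2*] = KH · pCO2 = 10^(−1.38) × 530×10^-6 = 2.209×10^-5 mol/kg
α₀ = 1/(1 + K1/[H⁺] + K1K2/[H⁺]²) = 1/(1 + 10^+1.99 + 10^+0.92) = 0.009342
DIC = [CO2*]/α₀ = 2.209×10^-5 / 0.009342 = 2.36 mmol/kg

DIC = 2.36 mmol/kg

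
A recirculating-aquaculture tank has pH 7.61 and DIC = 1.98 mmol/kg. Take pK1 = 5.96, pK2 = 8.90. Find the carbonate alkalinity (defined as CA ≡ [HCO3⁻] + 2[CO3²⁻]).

CA = 2.03 mmol/kg

CA = [HCO3⁻] + 2[CO3²⁻] = (α₁ + 2α₂)·DIC
At pH 7.61: [H⁺]/K1 = 10^-1.65 = 0.022387, K2/[H⁺] = 10^-1.29 = 0.051286
α₁ = 1/(1 + 0.022387 + 0.051286) = 1/1.0737 = 0.9314; α₂ = α₁·K2/[H⁺] = 0.04777
α₁ + 2α₂ = 1.0269
CA = 1.0269 × 1.98 = 2.03 mmol/kg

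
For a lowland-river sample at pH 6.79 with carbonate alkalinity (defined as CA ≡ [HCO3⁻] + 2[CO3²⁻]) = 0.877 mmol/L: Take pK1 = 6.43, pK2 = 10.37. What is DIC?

CA = [HCO3⁻] + 2[CO3²⁻] = (α₁ + 2α₂)·DIC
At pH 6.79: [H⁺]/K1 = 10^-0.36 = 0.43652, K2/[H⁺] = 10^-3.58 = 0.00026303
α₁ = 1/(1 + 0.43652 + 0.00026303) = 1/1.4368 = 0.6960; α₂ = α₁·K2/[H⁺] = 0.0001831
α₁ + 2α₂ = 0.6964
DIC = CA / (α₁ + 2α₂) = 0.877 / 0.6964 = 1.26 mmol/L

DIC = 1.26 mmol/L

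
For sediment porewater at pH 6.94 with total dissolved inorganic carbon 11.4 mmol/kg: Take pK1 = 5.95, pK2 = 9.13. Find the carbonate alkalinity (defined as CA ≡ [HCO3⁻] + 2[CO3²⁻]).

CA = [HCO3⁻] + 2[CO3²⁻] = (α₁ + 2α₂)·DIC
At pH 6.94: [H⁺]/K1 = 10^-0.99 = 0.10233, K2/[H⁺] = 10^-2.19 = 0.0064565
α₁ = 1/(1 + 0.10233 + 0.0064565) = 1/1.1088 = 0.9019; α₂ = α₁·K2/[H⁺] = 0.005823
α₁ + 2α₂ = 0.9135
CA = 0.9135 × 11.4 = 10.4 mmol/kg

CA = 10.4 mmol/kg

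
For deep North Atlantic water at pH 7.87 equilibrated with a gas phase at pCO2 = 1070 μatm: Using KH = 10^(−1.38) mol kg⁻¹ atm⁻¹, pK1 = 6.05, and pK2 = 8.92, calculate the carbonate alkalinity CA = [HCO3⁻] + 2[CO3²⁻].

CA = 3.47 mmol/kg

[CO2*] = KH · pCO2 = 10^(−1.38) × 1070×10^-6 = 4.461×10^-5 mol/kg
α₀ = 1/(1 + K1/[H⁺] + K1K2/[H⁺]²) = 1/(1 + 10^+1.82 + 10^+0.77) = 0.01371
DIC = [CO2*]/α₀ = 4.461×10^-5 / 0.01371 = 3.254 mmol/kg
CA = (α₁ + 2α₂)·DIC = (0.9056 + 2×0.08071) × 3.254 = 3.47 mmol/kg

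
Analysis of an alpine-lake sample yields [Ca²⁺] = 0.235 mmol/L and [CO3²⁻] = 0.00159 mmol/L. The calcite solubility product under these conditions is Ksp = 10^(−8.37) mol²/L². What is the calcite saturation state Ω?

Ω = 0.0876

Ksp = 10^(−8.37) = 4.266×10^-9
Ω = [Ca²⁺][CO3²⁻]/Ksp = (0.235×10^-3)(0.00159×10^-3) / 4.266×10^-9 = 0.0876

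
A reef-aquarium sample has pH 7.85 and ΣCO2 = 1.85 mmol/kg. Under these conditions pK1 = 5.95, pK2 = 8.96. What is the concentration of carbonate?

[CO3²⁻] = 0.132 mmol/kg

α₂ = 1 / (1 + [H⁺]/K2 + [H⁺]²/(K1K2)) = 1 / (1 + 10^+1.11 + 10^-0.79)
   = 1 / (1 + 12.882 + 0.16218) = 1/14.045 = 0.07120
[CO3²⁻] = α₂ × DIC = 0.07120 × 1.85 = 0.132 mmol/kg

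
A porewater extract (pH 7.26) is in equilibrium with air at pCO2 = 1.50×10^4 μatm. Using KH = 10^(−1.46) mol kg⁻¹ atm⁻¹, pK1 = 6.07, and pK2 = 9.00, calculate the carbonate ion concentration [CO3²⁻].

[CO3²⁻] = 0.147 mmol/kg

[CO2*] = KH · pCO2 = 10^(−1.46) × 1.50×10^4×10^-6 = 5.201×10^-4 mol/kg
α₀ = 1/(1 + K1/[H⁺] + K1K2/[H⁺]²) = 1/(1 + 10^+1.19 + 10^-0.55) = 0.05963
DIC = [CO2*]/α₀ = 5.201×10^-4 / 0.05963 = 8.722 mmol/kg
[CO3²⁻] = α₂·DIC; α₂ = 0.01681, so [CO3²⁻] = 0.01681 × 8.722 = 0.147 mmol/kg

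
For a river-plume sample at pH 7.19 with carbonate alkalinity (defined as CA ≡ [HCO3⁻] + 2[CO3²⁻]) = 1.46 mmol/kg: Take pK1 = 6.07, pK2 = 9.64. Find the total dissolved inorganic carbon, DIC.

DIC = 1.56 mmol/kg

CA = [HCO3⁻] + 2[CO3²⁻] = (α₁ + 2α₂)·DIC
At pH 7.19: [H⁺]/K1 = 10^-1.12 = 0.075858, K2/[H⁺] = 10^-2.45 = 0.0035481
α₁ = 1/(1 + 0.075858 + 0.0035481) = 1/1.0794 = 0.9264; α₂ = α₁·K2/[H⁺] = 0.003287
α₁ + 2α₂ = 0.9330
DIC = CA / (α₁ + 2α₂) = 1.46 / 0.9330 = 1.56 mmol/kg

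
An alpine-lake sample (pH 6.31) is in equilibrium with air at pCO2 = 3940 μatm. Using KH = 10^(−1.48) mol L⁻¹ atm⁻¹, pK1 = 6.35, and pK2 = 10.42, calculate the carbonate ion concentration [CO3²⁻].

[CO2*] = KH · pCO2 = 10^(−1.48) × 3940×10^-6 = 1.305×10^-4 mol/L
α₀ = 1/(1 + K1/[H⁺] + K1K2/[H⁺]²) = 1/(1 + 10^-0.04 + 10^-4.15) = 0.5230
DIC = [CO2*]/α₀ = 1.305×10^-4 / 0.5230 = 0.2495 mmol/L
[CO3²⁻] = α₂·DIC; α₂ = 3.702×10^-5, so [CO3²⁻] = 3.702×10^-5 × 0.2495 = 9.24×10^-6 mmol/L = 0.00924 μmol/L

[CO3²⁻] = 0.00924 μmol/L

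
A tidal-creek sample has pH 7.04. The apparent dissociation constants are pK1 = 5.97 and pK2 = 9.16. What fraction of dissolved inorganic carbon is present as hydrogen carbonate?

α₁ = 1 / (1 + [H⁺]/K1 + K2/[H⁺]) = 1 / (1 + 10^-1.07 + 10^-2.12)
   = 1 / (1 + 0.085114 + 0.0075858) = 1/1.0927 = 0.9152

α₁ = 0.915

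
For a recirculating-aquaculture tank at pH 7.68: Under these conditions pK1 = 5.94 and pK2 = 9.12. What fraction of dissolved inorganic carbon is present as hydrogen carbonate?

α₁ = 1 / (1 + [H⁺]/K1 + K2/[H⁺]) = 1 / (1 + 10^-1.74 + 10^-1.44)
   = 1 / (1 + 0.018197 + 0.036308) = 1/1.0545 = 0.9483

α₁ = 0.948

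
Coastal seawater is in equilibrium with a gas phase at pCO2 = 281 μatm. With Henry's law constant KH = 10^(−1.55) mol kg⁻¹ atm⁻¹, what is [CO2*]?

KH = 10^(−1.55) = 2.818×10^-2 mol kg⁻¹ atm⁻¹
[CO2*] = KH · pCO2 = 2.818×10^-2 × 281×10^-6 atm = 7.92×10^-6 mol/kg

[CO2*] = 7.92 μmol/kg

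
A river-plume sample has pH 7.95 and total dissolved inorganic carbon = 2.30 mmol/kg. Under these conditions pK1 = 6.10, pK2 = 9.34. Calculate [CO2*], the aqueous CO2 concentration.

α₀ = 1 / (1 + K1/[H⁺] + K1K2/[H⁺]²) = 1 / (1 + 10^+1.85 + 10^+0.46)
   = 1 / (1 + 70.795 + 2.8840) = 1/74.679 = 0.01339
[CO2*] = α₀ × DIC = 0.01339 × 2.30 = 0.0308 mmol/kg

[CO2*] = 0.0308 mmol/kg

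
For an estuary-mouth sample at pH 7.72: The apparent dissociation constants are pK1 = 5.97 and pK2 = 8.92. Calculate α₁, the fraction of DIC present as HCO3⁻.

α₁ = 0.925

α₁ = 1 / (1 + [H⁺]/K1 + K2/[H⁺]) = 1 / (1 + 10^-1.75 + 10^-1.20)
   = 1 / (1 + 0.017783 + 0.063096) = 1/1.0809 = 0.9252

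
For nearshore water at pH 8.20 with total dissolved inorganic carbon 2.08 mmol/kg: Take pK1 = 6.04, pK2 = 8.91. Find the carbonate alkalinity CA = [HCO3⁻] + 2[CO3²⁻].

CA = [HCO3⁻] + 2[CO3²⁻] = (α₁ + 2α₂)·DIC
At pH 8.20: [H⁺]/K1 = 10^-2.16 = 0.0069183, K2/[H⁺] = 10^-0.71 = 0.19498
α₁ = 1/(1 + 0.0069183 + 0.19498) = 1/1.2019 = 0.8320; α₂ = α₁·K2/[H⁺] = 0.1622
α₁ + 2α₂ = 1.1565
CA = 1.1565 × 2.08 = 2.41 mmol/kg

CA = 2.41 mmol/kg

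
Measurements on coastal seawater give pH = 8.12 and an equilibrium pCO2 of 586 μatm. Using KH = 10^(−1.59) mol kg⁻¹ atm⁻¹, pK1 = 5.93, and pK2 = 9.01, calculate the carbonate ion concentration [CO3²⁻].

[CO2*] = KH · pCO2 = 10^(−1.59) × 586×10^-6 = 1.506×10^-5 mol/kg
α₀ = 1/(1 + K1/[H⁺] + K1K2/[H⁺]²) = 1/(1 + 10^+2.19 + 10^+1.30) = 0.005687
DIC = [CO2*]/α₀ = 1.506×10^-5 / 0.005687 = 2.649 mmol/kg
[CO3²⁻] = α₂·DIC; α₂ = 0.1135, so [CO3²⁻] = 0.1135 × 2.649 = 0.301 mmol/kg

[CO3²⁻] = 0.301 mmol/kg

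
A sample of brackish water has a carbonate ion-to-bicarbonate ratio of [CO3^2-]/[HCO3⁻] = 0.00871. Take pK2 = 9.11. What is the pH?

pH = 7.05

From K2 = [H⁺][CO3^2-]/[HCO3⁻]:  pH = pK2 + log₁₀([CO3^2-]/[HCO3⁻])
log₁₀(0.00871) = -2.060
pH = 9.11 + (-2.060) = 7.05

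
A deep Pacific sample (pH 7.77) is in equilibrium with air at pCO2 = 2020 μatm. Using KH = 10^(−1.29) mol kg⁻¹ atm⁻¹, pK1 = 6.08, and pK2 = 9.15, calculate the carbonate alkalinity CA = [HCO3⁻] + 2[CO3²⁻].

[CO2*] = KH · pCO2 = 10^(−1.29) × 2020×10^-6 = 1.036×10^-4 mol/kg
α₀ = 1/(1 + K1/[H⁺] + K1K2/[H⁺]²) = 1/(1 + 10^+1.69 + 10^+0.31) = 0.01922
DIC = [CO2*]/α₀ = 1.036×10^-4 / 0.01922 = 5.389 mmol/kg
CA = (α₁ + 2α₂)·DIC = (0.9415 + 2×0.03925) × 5.389 = 5.50 mmol/kg

CA = 5.50 mmol/kg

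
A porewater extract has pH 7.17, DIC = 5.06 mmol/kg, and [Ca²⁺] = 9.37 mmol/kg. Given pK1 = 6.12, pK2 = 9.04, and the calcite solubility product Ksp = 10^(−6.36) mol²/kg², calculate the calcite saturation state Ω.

α₂ = 1 / (1 + [H⁺]/K2 + [H⁺]²/(K1K2)) = 1 / (1 + 10^+1.87 + 10^+0.82)
   = 1 / (1 + 74.131 + 6.6069) = 1/81.738 = 0.01223
[CO3²⁻] = α₂ × DIC = 0.01223 × 5.06 = 0.06191 mmol/kg
Ksp = 10^(−6.36) = 4.365×10^-7
Ω = [Ca²⁺][CO3²⁻]/Ksp = (9.37×10^-3)(6.191×10^-5) / 4.365×10^-7 = 1.33

Ω = 1.33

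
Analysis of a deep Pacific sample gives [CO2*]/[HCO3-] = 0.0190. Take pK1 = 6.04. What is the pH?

From K1 = [H⁺][HCO3-]/[CO2*]:  pH = pK1 − log₁₀([CO2*]/[HCO3-])
log₁₀(0.0190) = -1.721
pH = 6.04 − (-1.721) = 7.76

pH = 7.76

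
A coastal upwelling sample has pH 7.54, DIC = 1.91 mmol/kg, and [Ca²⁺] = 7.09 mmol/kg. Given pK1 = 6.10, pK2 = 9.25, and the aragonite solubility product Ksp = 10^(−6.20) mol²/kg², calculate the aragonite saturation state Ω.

α₂ = 1 / (1 + [H⁺]/K2 + [H⁺]²/(K1K2)) = 1 / (1 + 10^+1.71 + 10^+0.27)
   = 1 / (1 + 51.286 + 1.8621) = 1/54.148 = 0.01847
[CO3²⁻] = α₂ × DIC = 0.01847 × 1.91 = 0.03527 mmol/kg
Ksp = 10^(−6.20) = 6.310×10^-7
Ω = [Ca²⁺][CO3²⁻]/Ksp = (7.09×10^-3)(3.527×10^-5) / 6.310×10^-7 = 0.396

Ω = 0.396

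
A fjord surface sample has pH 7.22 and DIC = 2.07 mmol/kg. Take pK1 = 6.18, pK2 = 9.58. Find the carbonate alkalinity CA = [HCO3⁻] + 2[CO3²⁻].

CA = 1.91 mmol/kg

CA = [HCO3⁻] + 2[CO3²⁻] = (α₁ + 2α₂)·DIC
At pH 7.22: [H⁺]/K1 = 10^-1.04 = 0.091201, K2/[H⁺] = 10^-2.36 = 0.0043652
α₁ = 1/(1 + 0.091201 + 0.0043652) = 1/1.0956 = 0.9128; α₂ = α₁·K2/[H⁺] = 0.003984
α₁ + 2α₂ = 0.9207
CA = 0.9207 × 2.07 = 1.91 mmol/kg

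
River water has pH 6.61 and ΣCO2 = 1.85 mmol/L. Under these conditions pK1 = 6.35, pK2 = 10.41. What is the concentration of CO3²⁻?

α₂ = 1 / (1 + [H⁺]/K2 + [H⁺]²/(K1K2)) = 1 / (1 + 10^+3.80 + 10^+3.54)
   = 1 / (1 + 6309.6 + 3467.4) = 1/9777.9 = 0.0001023
[CO3²⁻] = α₂ × DIC = 0.0001023 × 1.85 = 0.000189 mmol/L = 0.189 μmol/L

[CO3²⁻] = 0.189 μmol/L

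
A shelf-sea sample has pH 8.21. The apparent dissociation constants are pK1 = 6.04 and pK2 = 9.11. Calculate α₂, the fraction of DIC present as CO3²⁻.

α₂ = 1 / (1 + [H⁺]/K2 + [H⁺]²/(K1K2)) = 1 / (1 + 10^+0.90 + 10^-1.27)
   = 1 / (1 + 7.9433 + 0.053703) = 1/8.9970 = 0.1111

α₂ = 0.111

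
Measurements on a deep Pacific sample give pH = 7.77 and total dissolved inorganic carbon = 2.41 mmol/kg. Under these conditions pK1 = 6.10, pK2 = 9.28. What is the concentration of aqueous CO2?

α₀ = 1 / (1 + K1/[H⁺] + K1K2/[H⁺]²) = 1 / (1 + 10^+1.67 + 10^+0.16)
   = 1 / (1 + 46.774 + 1.4454) = 1/49.219 = 0.02032
[CO2*] = α₀ × DIC = 0.02032 × 2.41 = 0.0490 mmol/kg

[CO2*] = 0.0490 mmol/kg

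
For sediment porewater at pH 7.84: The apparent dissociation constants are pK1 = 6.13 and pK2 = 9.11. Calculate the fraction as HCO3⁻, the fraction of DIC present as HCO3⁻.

α₁ = 1 / (1 + [H⁺]/K1 + K2/[H⁺]) = 1 / (1 + 10^-1.71 + 10^-1.27)
   = 1 / (1 + 0.019498 + 0.053703) = 1/1.0732 = 0.9318

α₁ = 0.932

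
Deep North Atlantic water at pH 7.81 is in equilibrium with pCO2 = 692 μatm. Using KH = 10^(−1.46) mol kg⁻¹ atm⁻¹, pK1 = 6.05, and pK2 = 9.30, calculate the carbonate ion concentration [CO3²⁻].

[CO3²⁻] = 0.0447 mmol/kg

[CO2*] = KH · pCO2 = 10^(−1.46) × 692×10^-6 = 2.399×10^-5 mol/kg
α₀ = 1/(1 + K1/[H⁺] + K1K2/[H⁺]²) = 1/(1 + 10^+1.76 + 10^+0.27) = 0.01655
DIC = [CO2*]/α₀ = 2.399×10^-5 / 0.01655 = 1.449 mmol/kg
[CO3²⁻] = α₂·DIC; α₂ = 0.03083, so [CO3²⁻] = 0.03083 × 1.449 = 0.0447 mmol/kg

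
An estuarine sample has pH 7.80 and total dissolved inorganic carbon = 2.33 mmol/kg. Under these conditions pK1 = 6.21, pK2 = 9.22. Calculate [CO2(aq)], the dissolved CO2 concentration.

α₀ = 1 / (1 + K1/[H⁺] + K1K2/[H⁺]²) = 1 / (1 + 10^+1.59 + 10^+0.17)
   = 1 / (1 + 38.905 + 1.4791) = 1/41.384 = 0.02416
[CO2*] = α₀ × DIC = 0.02416 × 2.33 = 0.0563 mmol/kg

[CO2*] = 0.0563 mmol/kg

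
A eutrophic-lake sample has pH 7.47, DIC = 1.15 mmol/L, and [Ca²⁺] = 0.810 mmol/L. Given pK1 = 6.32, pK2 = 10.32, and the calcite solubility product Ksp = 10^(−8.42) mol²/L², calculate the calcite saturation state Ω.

α₂ = 1 / (1 + [H⁺]/K2 + [H⁺]²/(K1K2)) = 1 / (1 + 10^+2.85 + 10^+1.70)
   = 1 / (1 + 707.95 + 50.119) = 1/759.06 = 0.001317
[CO3²⁻] = α₂ × DIC = 0.001317 × 1.15 = 0.001515 mmol/L = 1.515 μmol/L
Ksp = 10^(−8.42) = 3.802×10^-9
Ω = [Ca²⁺][CO3²⁻]/Ksp = (0.810×10^-3)(1.515×10^-6) / 3.802×10^-9 = 0.323

Ω = 0.323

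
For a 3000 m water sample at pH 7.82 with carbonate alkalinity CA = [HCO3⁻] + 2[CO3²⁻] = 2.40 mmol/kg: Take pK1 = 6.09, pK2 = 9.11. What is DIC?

CA = [HCO3⁻] + 2[CO3²⁻] = (α₁ + 2α₂)·DIC
At pH 7.82: [H⁺]/K1 = 10^-1.73 = 0.018621, K2/[H⁺] = 10^-1.29 = 0.051286
α₁ = 1/(1 + 0.018621 + 0.051286) = 1/1.0699 = 0.9347; α₂ = α₁·K2/[H⁺] = 0.04794
α₁ + 2α₂ = 1.0305
DIC = CA / (α₁ + 2α₂) = 2.40 / 1.0305 = 2.33 mmol/kg

DIC = 2.33 mmol/kg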